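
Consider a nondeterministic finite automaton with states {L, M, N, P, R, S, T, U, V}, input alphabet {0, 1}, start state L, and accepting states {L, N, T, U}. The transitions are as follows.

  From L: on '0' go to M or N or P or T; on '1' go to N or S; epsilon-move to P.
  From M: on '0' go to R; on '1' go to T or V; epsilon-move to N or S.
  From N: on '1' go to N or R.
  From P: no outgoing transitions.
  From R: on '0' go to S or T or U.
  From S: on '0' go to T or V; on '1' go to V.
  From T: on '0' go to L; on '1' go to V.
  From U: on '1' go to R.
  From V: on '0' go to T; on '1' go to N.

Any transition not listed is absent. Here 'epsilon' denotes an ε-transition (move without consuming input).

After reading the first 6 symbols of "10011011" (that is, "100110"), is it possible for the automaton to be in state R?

No

Start: ε-closure({L}) = {L, P}.
Read '1': L→{N, S}, P→∅; now {N, S}.
Read '0': N→∅, S→{T, V}; now {T, V}.
Read '0': T→{L}, V→{T}; union {L, T}; ε-closure = {L, P, T}.
Read '1': L→{N, S}, P→∅, T→{V}; now {N, S, V}.
Read '1': N→{N, R}, S→{V}, V→{N}; now {N, R, V}.
Read '0': N→∅, R→{S, T, U}, V→{T}; now {S, T, U}.
State R is not in {S, T, U}.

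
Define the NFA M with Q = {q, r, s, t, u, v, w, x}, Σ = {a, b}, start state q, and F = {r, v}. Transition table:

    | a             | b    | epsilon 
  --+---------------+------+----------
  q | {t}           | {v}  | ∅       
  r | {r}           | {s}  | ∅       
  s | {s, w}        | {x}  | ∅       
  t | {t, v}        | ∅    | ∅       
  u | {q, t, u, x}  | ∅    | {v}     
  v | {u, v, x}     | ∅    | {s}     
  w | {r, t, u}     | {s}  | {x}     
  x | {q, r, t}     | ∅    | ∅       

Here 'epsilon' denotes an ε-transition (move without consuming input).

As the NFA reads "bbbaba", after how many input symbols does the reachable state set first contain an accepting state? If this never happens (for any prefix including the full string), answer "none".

Start in {q}.
Read 'b': {q} → {s, v}.
None of the earlier sets intersect F, but {s, v} does.

1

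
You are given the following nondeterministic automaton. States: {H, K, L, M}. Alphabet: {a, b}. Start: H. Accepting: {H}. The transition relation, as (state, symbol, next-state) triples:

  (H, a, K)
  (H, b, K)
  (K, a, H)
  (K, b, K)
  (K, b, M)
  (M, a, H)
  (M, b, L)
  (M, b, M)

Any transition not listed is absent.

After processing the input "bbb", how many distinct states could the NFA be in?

3

Start in {H}.
Read 'b': H→{K}; now {K}.
Read 'b': K→{K, M}; now {K, M}.
Read 'b': K→{K, M}, M→{L, M}; now {K, L, M}.
That set has 3 states.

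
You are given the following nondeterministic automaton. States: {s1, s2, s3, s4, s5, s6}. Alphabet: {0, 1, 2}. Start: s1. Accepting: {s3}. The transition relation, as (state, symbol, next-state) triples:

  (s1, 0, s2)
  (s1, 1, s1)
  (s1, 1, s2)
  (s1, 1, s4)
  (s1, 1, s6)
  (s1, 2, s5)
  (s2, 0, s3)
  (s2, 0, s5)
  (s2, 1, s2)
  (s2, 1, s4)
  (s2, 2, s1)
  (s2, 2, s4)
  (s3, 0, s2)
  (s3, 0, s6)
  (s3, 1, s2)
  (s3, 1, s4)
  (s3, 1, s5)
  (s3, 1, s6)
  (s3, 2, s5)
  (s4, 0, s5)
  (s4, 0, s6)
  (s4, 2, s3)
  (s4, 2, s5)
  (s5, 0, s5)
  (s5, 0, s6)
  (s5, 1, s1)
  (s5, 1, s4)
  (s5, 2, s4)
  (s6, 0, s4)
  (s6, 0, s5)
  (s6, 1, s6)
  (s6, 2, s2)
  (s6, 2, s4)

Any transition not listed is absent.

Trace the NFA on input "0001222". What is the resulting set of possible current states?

Start in {s1}.
Read '0': {s1} → {s2}.
Read '0': {s2} → {s3, s5}.
Read '0': {s3, s5} → {s2, s5, s6}.
Read '1': {s2, s5, s6} → {s1, s2, s4, s6}.
Read '2': {s1, s2, s4, s6} → {s1, s2, s3, s4, s5}.
Read '2': {s1, s2, s3, s4, s5} → {s1, s3, s4, s5}.
Read '2': {s1, s3, s4, s5} → {s3, s4, s5}.

{s3, s4, s5}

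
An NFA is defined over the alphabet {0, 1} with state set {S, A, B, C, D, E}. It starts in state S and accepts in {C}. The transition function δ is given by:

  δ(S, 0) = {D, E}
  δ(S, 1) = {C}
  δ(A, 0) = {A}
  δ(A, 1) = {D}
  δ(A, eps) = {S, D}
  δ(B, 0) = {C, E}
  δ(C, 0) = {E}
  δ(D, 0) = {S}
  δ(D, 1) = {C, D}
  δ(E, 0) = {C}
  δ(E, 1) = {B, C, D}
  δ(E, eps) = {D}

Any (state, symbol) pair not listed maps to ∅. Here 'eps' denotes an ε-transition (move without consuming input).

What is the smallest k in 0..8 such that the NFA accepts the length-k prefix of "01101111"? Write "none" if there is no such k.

2

Start in {S}.
Read '0': S→{D, E}; now {D, E}.
Read '1': D→{C, D}, E→{B, C, D}; now {B, C, D}.
None of the earlier sets intersect F, but {B, C, D} does.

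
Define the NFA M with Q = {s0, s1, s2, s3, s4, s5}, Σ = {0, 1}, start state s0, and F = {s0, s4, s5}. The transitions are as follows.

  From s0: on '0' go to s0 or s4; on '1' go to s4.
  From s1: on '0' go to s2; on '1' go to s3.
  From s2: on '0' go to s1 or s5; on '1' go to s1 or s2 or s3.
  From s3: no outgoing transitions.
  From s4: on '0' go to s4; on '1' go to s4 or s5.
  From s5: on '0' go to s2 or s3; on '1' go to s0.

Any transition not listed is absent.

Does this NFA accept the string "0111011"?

Start in {s0}.
Read '0': s0→{s0, s4}; now {s0, s4}.
Read '1': s0→{s4}, s4→{s4, s5}; now {s4, s5}.
Read '1': s4→{s4, s5}, s5→{s0}; now {s0, s4, s5}.
Read '1': s0→{s4}, s4→{s4, s5}, s5→{s0}; now {s0, s4, s5}.
Read '0': s0→{s0, s4}, s4→{s4}, s5→{s2, s3}; now {s0, s2, s3, s4}.
Read '1': s0→{s4}, s2→{s1, s2, s3}, s3→∅, s4→{s4, s5}; now {s1, s2, s3, s4, s5}.
Read '1': s1→{s3}, s2→{s1, s2, s3}, s3→∅, s4→{s4, s5}, s5→{s0}; now {s0, s1, s2, s3, s4, s5}.
The final set {s0, s1, s2, s3, s4, s5} contains the accepting states s0, s4, s5.

Yes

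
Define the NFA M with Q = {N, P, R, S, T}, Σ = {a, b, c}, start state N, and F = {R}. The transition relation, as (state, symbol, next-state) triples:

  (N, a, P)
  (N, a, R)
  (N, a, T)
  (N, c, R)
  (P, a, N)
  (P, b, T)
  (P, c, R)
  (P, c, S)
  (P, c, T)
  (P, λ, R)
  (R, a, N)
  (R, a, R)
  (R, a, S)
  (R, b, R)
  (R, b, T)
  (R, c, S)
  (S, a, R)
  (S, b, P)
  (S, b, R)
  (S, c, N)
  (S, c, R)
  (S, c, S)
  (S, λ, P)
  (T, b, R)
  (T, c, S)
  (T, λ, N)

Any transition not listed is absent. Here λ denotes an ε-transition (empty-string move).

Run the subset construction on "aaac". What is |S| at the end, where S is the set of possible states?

5

Start in {N}.
Read 'a': {N} → {N, P, R, T}.
Read 'a': {N, P, R, T} → {N, P, R, S, T}.
Read 'a': {N, P, R, S, T} → {N, P, R, S, T}.
Read 'c': {N, P, R, S, T} → {N, P, R, S, T}.
That set has 5 states.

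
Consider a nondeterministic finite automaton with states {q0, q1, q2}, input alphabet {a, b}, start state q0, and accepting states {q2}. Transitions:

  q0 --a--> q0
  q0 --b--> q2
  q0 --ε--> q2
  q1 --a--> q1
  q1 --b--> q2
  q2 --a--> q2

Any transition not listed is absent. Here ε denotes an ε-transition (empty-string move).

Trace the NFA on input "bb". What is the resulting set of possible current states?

∅

Start: ε-closure({q0}) = {q0, q2}.
Read 'b': {q0, q2} → {q2}.
Read 'b': {q2} → ∅.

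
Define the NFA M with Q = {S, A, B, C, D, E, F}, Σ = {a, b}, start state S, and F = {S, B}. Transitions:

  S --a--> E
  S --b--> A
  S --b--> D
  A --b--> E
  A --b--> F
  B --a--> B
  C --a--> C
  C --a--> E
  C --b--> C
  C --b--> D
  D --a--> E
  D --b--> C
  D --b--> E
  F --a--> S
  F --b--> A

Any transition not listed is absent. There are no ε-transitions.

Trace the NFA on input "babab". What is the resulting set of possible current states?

∅

Start in {S}.
Read 'b': S→{A, D}; now {A, D}.
Read 'a': A→∅, D→{E}; now {E}.
Read 'b': E→∅; now ∅.
The set is empty and remains empty for the remaining 2 symbols.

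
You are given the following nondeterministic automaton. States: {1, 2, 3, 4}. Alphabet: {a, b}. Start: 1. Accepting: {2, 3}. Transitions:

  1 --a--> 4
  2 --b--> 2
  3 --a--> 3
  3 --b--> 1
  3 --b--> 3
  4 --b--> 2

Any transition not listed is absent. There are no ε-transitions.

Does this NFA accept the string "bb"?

No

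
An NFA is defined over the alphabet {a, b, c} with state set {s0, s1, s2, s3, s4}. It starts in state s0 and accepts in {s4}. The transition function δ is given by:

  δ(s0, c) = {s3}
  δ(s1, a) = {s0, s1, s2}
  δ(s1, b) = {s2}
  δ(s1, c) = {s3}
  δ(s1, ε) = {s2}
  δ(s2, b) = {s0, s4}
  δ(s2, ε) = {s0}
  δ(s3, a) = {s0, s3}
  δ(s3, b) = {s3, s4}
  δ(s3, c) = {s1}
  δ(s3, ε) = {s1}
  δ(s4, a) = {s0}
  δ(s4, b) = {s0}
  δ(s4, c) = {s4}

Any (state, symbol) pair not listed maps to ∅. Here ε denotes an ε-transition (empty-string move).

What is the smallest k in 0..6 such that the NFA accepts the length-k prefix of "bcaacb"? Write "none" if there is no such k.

Start in {s0}.
Read 'b': s0→∅; now ∅.
The set is empty and remains empty for the remaining 5 symbols.
No reachable set along the way intersects F.

none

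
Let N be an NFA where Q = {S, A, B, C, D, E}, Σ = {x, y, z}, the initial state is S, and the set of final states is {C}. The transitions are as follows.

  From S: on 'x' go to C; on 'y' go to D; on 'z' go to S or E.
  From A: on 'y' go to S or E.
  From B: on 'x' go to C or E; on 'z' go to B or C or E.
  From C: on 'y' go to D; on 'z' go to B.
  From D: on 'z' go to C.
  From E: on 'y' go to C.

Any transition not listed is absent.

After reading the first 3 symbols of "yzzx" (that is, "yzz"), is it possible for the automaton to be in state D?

Start in {S}.
Read 'y': S→{D}; now {D}.
Read 'z': D→{C}; now {C}.
Read 'z': C→{B}; now {B}.
State D is not in {B}.

No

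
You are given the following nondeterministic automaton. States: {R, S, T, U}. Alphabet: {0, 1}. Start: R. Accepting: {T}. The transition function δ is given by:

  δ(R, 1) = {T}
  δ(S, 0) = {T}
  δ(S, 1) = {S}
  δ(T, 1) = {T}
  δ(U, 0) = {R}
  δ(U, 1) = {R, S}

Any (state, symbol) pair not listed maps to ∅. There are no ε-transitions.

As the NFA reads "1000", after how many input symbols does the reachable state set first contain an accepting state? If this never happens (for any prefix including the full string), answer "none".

1

Start in {R}.
Read '1': R→{T}; now {T}.
None of the earlier sets intersect F, but {T} does.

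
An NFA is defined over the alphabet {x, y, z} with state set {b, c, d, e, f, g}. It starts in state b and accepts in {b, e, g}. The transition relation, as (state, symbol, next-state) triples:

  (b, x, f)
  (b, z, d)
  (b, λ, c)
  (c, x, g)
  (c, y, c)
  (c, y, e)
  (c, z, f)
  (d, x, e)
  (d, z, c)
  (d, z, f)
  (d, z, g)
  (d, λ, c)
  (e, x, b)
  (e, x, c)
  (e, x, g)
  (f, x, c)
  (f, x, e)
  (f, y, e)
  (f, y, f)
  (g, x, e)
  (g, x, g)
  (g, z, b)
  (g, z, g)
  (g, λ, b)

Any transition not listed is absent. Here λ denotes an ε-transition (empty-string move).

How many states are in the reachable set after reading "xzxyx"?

4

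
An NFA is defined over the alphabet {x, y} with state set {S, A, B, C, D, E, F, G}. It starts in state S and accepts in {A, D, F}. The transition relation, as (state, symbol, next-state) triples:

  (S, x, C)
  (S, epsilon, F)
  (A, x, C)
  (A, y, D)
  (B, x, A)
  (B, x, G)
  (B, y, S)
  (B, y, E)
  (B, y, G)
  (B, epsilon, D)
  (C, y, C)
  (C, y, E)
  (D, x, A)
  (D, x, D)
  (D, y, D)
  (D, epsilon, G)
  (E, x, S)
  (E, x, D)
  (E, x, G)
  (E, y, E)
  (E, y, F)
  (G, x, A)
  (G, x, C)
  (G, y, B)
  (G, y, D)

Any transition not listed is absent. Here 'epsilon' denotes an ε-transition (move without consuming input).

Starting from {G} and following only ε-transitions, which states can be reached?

Begin with {G}.
No ε-moves leave this set, so the closure equals the set itself.

{G}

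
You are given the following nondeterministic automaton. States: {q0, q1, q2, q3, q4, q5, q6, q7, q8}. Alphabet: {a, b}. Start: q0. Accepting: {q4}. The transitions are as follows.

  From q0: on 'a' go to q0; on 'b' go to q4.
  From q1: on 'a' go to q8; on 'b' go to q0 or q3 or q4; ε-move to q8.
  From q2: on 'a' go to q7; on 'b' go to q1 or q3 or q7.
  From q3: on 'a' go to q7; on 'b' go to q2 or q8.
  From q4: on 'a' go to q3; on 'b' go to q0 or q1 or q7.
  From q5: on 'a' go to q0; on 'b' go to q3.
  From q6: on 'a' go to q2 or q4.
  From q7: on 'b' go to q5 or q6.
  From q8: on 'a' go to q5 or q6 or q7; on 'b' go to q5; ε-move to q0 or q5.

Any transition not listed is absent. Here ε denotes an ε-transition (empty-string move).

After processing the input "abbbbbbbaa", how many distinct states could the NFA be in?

Start in {q0}.
Read 'a': {q0} → {q0}.
Read 'b': {q0} → {q4}.
Read 'b': {q4} → {q0, q1, q5, q7, q8}.
Read 'b': {q0, q1, q5, q7, q8} → {q0, q3, q4, q5, q6}.
Read 'b': {q0, q3, q4, q5, q6} → {q0, q1, q2, q3, q4, q5, q7, q8}.
Read 'b': {q0, q1, q2, q3, q4, q5, q7, q8} → {q0, q1, q2, q3, q4, q5, q6, q7, q8}.
Read 'b': {q0, q1, q2, q3, q4, q5, q6, q7, q8} → {q0, q1, q2, q3, q4, q5, q6, q7, q8}.
Read 'b': {q0, q1, q2, q3, q4, q5, q6, q7, q8} → {q0, q1, q2, q3, q4, q5, q6, q7, q8}.
Read 'a': {q0, q1, q2, q3, q4, q5, q6, q7, q8} → {q0, q2, q3, q4, q5, q6, q7, q8}.
Read 'a': {q0, q2, q3, q4, q5, q6, q7, q8} → {q0, q2, q3, q4, q5, q6, q7}.
That set has 7 states.

7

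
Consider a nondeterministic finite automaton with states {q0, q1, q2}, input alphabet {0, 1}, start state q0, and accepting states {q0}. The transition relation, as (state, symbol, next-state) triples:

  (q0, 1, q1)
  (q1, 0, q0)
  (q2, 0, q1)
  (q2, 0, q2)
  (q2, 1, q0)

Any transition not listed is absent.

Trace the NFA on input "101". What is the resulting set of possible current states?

Start in {q0}.
Read '1': {q0} → {q1}.
Read '0': {q1} → {q0}.
Read '1': {q0} → {q1}.

{q1}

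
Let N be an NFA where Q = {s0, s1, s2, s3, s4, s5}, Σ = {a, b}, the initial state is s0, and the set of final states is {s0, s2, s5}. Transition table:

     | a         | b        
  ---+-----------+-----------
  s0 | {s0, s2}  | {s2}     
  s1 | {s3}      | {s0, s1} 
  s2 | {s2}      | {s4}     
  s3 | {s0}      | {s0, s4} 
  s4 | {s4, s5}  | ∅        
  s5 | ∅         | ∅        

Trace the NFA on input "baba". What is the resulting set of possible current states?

{s4, s5}

Start in {s0}.
Read 'b': {s0} → {s2}.
Read 'a': {s2} → {s2}.
Read 'b': {s2} → {s4}.
Read 'a': {s4} → {s4, s5}.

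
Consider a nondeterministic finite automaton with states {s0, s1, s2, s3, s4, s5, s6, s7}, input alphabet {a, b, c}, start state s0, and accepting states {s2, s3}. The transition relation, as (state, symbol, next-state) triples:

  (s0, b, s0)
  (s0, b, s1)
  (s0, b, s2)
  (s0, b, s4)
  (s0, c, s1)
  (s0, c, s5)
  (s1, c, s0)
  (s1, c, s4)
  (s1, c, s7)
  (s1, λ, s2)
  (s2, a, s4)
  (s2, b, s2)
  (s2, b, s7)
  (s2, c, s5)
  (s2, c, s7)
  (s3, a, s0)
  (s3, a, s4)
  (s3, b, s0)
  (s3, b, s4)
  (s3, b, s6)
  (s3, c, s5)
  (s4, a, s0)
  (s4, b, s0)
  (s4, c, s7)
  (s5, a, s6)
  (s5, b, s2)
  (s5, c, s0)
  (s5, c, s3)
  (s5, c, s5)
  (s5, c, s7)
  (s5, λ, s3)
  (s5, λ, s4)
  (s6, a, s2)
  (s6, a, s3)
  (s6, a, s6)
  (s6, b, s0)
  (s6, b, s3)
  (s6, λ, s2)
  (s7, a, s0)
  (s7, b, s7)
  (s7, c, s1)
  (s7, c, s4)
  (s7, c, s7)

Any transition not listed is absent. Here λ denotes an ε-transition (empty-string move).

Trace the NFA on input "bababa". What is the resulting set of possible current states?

{s0, s4}

Start in {s0}.
Read 'b': s0→{s0, s1, s2, s4}; now {s0, s1, s2, s4}.
Read 'a': s0→∅, s1→∅, s2→{s4}, s4→{s0}; now {s0, s4}.
Read 'b': s0→{s0, s1, s2, s4}, s4→{s0}; now {s0, s1, s2, s4}.
Read 'a': s0→∅, s1→∅, s2→{s4}, s4→{s0}; now {s0, s4}.
Read 'b': s0→{s0, s1, s2, s4}, s4→{s0}; now {s0, s1, s2, s4}.
Read 'a': s0→∅, s1→∅, s2→{s4}, s4→{s0}; now {s0, s4}.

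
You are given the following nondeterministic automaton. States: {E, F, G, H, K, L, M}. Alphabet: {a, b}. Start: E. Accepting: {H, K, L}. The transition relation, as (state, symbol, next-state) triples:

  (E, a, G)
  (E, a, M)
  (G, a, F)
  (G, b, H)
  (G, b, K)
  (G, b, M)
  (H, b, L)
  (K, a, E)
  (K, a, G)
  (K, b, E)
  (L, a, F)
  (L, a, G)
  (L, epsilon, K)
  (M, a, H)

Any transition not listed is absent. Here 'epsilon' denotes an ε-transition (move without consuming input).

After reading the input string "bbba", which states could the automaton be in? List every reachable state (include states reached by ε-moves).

Start in {E}.
Read 'b': E→∅; now ∅.
The set is empty and remains empty for the remaining 3 symbols.

∅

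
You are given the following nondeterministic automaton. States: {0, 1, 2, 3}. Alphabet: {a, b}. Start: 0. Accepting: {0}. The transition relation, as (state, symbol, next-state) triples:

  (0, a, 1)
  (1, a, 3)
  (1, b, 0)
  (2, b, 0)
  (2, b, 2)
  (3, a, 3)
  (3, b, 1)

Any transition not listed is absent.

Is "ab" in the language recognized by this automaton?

Yes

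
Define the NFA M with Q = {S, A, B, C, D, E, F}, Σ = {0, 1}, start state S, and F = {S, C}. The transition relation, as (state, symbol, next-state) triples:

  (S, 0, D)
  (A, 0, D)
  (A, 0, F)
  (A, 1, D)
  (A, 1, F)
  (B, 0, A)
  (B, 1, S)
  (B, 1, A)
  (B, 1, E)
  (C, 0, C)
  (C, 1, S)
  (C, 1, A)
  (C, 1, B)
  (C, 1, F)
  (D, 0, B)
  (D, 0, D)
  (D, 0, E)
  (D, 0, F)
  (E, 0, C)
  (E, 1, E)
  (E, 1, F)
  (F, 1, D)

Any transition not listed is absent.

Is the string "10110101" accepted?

No

Start in {S}.
Read '1': S→∅; now ∅.
The set is empty and remains empty for the remaining 7 symbols.
The final set ∅ contains no accepting state.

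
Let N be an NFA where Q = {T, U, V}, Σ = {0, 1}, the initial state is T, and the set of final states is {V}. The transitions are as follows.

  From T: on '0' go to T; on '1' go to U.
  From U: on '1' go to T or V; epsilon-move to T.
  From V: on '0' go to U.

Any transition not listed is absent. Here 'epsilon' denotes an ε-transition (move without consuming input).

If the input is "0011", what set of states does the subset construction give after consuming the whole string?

{T, U, V}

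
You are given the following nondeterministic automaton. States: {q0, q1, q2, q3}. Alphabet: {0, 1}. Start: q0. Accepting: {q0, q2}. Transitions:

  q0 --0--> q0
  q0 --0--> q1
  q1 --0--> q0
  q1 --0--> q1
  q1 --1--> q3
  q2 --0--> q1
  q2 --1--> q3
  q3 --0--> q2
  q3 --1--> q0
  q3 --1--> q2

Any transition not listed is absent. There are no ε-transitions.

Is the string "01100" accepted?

Yes

Start in {q0}.
Read '0': q0→{q0, q1}; now {q0, q1}.
Read '1': q0→∅, q1→{q3}; now {q3}.
Read '1': q3→{q0, q2}; now {q0, q2}.
Read '0': q0→{q0, q1}, q2→{q1}; now {q0, q1}.
Read '0': q0→{q0, q1}, q1→{q0, q1}; now {q0, q1}.
The final set {q0, q1} contains the accepting state q0.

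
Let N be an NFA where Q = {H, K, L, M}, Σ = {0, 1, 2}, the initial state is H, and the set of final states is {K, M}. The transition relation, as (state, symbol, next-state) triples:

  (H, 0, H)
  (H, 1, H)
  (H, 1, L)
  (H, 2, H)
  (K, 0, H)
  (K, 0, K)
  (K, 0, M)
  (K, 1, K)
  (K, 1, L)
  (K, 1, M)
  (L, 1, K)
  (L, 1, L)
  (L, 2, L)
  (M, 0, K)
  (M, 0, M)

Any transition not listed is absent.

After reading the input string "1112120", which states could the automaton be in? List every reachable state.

{H}

Start in {H}.
Read '1': {H} → {H, L}.
Read '1': {H, L} → {H, K, L}.
Read '1': {H, K, L} → {H, K, L, M}.
Read '2': {H, K, L, M} → {H, L}.
Read '1': {H, L} → {H, K, L}.
Read '2': {H, K, L} → {H, L}.
Read '0': {H, L} → {H}.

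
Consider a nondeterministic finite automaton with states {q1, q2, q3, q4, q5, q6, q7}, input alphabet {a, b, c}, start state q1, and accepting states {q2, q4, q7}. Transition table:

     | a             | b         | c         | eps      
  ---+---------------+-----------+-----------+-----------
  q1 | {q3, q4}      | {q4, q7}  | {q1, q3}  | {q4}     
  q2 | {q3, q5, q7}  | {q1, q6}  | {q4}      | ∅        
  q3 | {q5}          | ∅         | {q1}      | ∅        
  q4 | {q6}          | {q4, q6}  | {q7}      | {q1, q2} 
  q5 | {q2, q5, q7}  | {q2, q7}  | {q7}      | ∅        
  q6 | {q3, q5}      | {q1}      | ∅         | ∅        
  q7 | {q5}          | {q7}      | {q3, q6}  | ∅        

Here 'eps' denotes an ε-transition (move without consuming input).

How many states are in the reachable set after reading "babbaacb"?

5

Start: ε-closure({q1}) = {q1, q2, q4}.
Read 'b': q1→{q4, q7}, q2→{q1, q6}, q4→{q4, q6}; union {q1, q4, q6, q7}; ε-closure = {q1, q2, q4, q6, q7}.
Read 'a': q1→{q3, q4}, q2→{q3, q5, q7}, q4→{q6}, q6→{q3, q5}, q7→{q5}; union {q3, q4, q5, q6, q7}; ε-closure = {q1, q2, q3, q4, q5, q6, q7}.
Read 'b': q1→{q4, q7}, q2→{q1, q6}, q3→∅, q4→{q4, q6}, q5→{q2, q7}, q6→{q1}, q7→{q7}; now {q1, q2, q4, q6, q7}.
Read 'b': q1→{q4, q7}, q2→{q1, q6}, q4→{q4, q6}, q6→{q1}, q7→{q7}; union {q1, q4, q6, q7}; ε-closure = {q1, q2, q4, q6, q7}.
Read 'a': q1→{q3, q4}, q2→{q3, q5, q7}, q4→{q6}, q6→{q3, q5}, q7→{q5}; union {q3, q4, q5, q6, q7}; ε-closure = {q1, q2, q3, q4, q5, q6, q7}.
Read 'a': q1→{q3, q4}, q2→{q3, q5, q7}, q3→{q5}, q4→{q6}, q5→{q2, q5, q7}, q6→{q3, q5}, q7→{q5}; union {q2, q3, q4, q5, q6, q7}; ε-closure = {q1, q2, q3, q4, q5, q6, q7}.
Read 'c': q1→{q1, q3}, q2→{q4}, q3→{q1}, q4→{q7}, q5→{q7}, q6→∅, q7→{q3, q6}; union {q1, q3, q4, q6, q7}; ε-closure = {q1, q2, q3, q4, q6, q7}.
Read 'b': q1→{q4, q7}, q2→{q1, q6}, q3→∅, q4→{q4, q6}, q6→{q1}, q7→{q7}; union {q1, q4, q6, q7}; ε-closure = {q1, q2, q4, q6, q7}.
That set has 5 states.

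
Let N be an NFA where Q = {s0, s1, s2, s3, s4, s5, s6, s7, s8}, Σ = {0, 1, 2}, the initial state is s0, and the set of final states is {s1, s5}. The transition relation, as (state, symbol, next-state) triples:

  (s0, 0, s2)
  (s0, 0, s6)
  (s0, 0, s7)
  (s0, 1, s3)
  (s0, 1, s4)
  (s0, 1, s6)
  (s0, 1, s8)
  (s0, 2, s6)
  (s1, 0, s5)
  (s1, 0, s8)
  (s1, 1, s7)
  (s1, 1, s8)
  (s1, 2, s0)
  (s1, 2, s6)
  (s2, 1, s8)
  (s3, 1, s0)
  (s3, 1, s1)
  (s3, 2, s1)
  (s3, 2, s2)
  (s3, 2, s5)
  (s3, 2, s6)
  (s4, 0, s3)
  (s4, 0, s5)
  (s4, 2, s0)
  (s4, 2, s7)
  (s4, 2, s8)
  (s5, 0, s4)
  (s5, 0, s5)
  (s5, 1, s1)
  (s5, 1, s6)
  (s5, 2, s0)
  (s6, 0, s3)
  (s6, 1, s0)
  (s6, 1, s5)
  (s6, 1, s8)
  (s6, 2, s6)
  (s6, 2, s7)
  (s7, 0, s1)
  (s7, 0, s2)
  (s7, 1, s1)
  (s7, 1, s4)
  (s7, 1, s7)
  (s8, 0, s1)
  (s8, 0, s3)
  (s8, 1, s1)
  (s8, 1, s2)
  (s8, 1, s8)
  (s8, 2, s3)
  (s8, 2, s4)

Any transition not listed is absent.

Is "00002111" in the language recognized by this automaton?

Yes

Start in {s0}.
Read '0': s0→{s2, s6, s7}; now {s2, s6, s7}.
Read '0': s2→∅, s6→{s3}, s7→{s1, s2}; now {s1, s2, s3}.
Read '0': s1→{s5, s8}, s2→∅, s3→∅; now {s5, s8}.
Read '0': s5→{s4, s5}, s8→{s1, s3}; now {s1, s3, s4, s5}.
Read '2': s1→{s0, s6}, s3→{s1, s2, s5, s6}, s4→{s0, s7, s8}, s5→{s0}; now {s0, s1, s2, s5, s6, s7, s8}.
Read '1': s0→{s3, s4, s6, s8}, s1→{s7, s8}, s2→{s8}, s5→{s1, s6}, s6→{s0, s5, s8}, s7→{s1, s4, s7}, s8→{s1, s2, s8}; now {s0, s1, s2, s3, s4, s5, s6, s7, s8}.
Read '1': s0→{s3, s4, s6, s8}, s1→{s7, s8}, s2→{s8}, s3→{s0, s1}, s4→∅, s5→{s1, s6}, s6→{s0, s5, s8}, s7→{s1, s4, s7}, s8→{s1, s2, s8}; now {s0, s1, s2, s3, s4, s5, s6, s7, s8}.
Read '1': s0→{s3, s4, s6, s8}, s1→{s7, s8}, s2→{s8}, s3→{s0, s1}, s4→∅, s5→{s1, s6}, s6→{s0, s5, s8}, s7→{s1, s4, s7}, s8→{s1, s2, s8}; now {s0, s1, s2, s3, s4, s5, s6, s7, s8}.
The final set {s0, s1, s2, s3, s4, s5, s6, s7, s8} contains the accepting states s1, s5.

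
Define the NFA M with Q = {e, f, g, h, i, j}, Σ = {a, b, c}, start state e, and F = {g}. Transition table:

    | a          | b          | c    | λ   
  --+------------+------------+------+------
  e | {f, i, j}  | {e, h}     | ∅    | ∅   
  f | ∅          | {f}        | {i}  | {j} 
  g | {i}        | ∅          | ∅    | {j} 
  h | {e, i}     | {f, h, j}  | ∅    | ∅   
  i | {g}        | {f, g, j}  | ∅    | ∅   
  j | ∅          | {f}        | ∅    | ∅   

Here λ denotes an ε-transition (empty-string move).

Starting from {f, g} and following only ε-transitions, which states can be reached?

{f, g, j}

Begin with {f, g}.
ε-move f → j; add j.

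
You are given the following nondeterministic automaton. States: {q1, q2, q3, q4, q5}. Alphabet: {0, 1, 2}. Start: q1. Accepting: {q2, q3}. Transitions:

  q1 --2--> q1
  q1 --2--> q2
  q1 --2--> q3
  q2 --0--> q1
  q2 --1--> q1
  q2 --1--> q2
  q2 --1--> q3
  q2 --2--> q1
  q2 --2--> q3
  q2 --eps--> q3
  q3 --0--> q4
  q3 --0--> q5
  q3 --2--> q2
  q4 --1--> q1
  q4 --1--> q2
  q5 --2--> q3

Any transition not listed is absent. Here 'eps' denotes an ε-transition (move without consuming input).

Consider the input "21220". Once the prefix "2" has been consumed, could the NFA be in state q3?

Yes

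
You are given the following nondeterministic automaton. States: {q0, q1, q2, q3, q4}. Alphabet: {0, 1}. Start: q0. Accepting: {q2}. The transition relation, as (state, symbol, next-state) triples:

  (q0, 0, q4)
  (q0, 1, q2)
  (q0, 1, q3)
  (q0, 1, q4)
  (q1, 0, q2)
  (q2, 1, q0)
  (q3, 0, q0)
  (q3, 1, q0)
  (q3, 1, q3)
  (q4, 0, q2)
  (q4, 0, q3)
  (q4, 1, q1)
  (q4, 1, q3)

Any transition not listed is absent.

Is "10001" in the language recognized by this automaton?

Start in {q0}.
Read '1': {q0} → {q2, q3, q4}.
Read '0': {q2, q3, q4} → {q0, q2, q3}.
Read '0': {q0, q2, q3} → {q0, q4}.
Read '0': {q0, q4} → {q2, q3, q4}.
Read '1': {q2, q3, q4} → {q0, q1, q3}.
The final set {q0, q1, q3} contains no accepting state.

No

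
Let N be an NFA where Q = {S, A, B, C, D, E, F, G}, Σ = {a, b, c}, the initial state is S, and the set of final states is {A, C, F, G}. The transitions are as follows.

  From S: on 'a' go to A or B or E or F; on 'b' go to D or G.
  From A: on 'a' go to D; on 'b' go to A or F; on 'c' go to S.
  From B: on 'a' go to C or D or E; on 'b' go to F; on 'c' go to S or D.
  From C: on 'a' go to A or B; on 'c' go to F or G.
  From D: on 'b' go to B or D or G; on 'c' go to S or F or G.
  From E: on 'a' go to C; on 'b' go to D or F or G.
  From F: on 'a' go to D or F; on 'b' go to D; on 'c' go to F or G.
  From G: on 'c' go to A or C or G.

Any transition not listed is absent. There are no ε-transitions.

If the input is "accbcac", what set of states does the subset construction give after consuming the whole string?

Start in {S}.
Read 'a': S→{A, B, E, F}; now {A, B, E, F}.
Read 'c': A→{S}, B→{S, D}, E→∅, F→{F, G}; now {S, D, F, G}.
Read 'c': S→∅, D→{S, F, G}, F→{F, G}, G→{A, C, G}; now {S, A, C, F, G}.
Read 'b': S→{D, G}, A→{A, F}, C→∅, F→{D}, G→∅; now {A, D, F, G}.
Read 'c': A→{S}, D→{S, F, G}, F→{F, G}, G→{A, C, G}; now {S, A, C, F, G}.
Read 'a': S→{A, B, E, F}, A→{D}, C→{A, B}, F→{D, F}, G→∅; now {A, B, D, E, F}.
Read 'c': A→{S}, B→{S, D}, D→{S, F, G}, E→∅, F→{F, G}; now {S, D, F, G}.

{S, D, F, G}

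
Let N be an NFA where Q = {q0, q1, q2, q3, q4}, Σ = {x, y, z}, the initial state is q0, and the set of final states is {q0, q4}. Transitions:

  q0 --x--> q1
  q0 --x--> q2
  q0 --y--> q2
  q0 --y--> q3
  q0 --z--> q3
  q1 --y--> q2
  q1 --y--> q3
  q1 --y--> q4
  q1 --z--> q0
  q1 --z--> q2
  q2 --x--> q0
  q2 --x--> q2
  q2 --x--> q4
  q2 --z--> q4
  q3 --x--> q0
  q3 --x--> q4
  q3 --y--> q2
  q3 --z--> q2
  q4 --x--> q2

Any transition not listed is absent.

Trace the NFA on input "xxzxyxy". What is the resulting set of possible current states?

{q2, q3}

Start in {q0}.
Read 'x': q0→{q1, q2}; now {q1, q2}.
Read 'x': q1→∅, q2→{q0, q2, q4}; now {q0, q2, q4}.
Read 'z': q0→{q3}, q2→{q4}, q4→∅; now {q3, q4}.
Read 'x': q3→{q0, q4}, q4→{q2}; now {q0, q2, q4}.
Read 'y': q0→{q2, q3}, q2→∅, q4→∅; now {q2, q3}.
Read 'x': q2→{q0, q2, q4}, q3→{q0, q4}; now {q0, q2, q4}.
Read 'y': q0→{q2, q3}, q2→∅, q4→∅; now {q2, q3}.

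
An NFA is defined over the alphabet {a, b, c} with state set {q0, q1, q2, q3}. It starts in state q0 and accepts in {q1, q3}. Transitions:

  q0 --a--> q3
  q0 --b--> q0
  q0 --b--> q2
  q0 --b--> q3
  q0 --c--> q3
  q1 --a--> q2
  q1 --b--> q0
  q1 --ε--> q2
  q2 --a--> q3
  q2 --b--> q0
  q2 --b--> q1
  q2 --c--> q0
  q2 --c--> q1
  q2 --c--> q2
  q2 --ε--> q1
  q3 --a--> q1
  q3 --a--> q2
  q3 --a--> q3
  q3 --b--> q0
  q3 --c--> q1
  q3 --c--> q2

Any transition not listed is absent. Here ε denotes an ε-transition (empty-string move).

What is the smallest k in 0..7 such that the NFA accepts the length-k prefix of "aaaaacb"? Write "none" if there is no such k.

1

Start in {q0}.
Read 'a': {q0} → {q3}.
None of the earlier sets intersect F, but {q3} does.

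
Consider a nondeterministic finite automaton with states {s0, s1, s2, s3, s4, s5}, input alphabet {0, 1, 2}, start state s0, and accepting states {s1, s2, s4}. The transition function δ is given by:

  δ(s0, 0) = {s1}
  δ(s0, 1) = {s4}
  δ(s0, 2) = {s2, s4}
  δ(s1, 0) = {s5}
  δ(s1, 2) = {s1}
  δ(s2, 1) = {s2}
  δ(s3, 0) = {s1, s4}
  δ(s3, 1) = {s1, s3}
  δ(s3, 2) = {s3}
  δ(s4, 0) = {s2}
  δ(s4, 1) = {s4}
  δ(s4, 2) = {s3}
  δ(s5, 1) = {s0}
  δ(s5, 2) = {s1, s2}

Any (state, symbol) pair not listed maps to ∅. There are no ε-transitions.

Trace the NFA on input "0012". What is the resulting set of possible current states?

Start in {s0}.
Read '0': s0→{s1}; now {s1}.
Read '0': s1→{s5}; now {s5}.
Read '1': s5→{s0}; now {s0}.
Read '2': s0→{s2, s4}; now {s2, s4}.

{s2, s4}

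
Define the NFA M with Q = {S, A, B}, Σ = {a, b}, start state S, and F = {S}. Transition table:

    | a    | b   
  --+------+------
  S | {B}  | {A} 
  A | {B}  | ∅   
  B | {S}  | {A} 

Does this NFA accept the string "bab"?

Start in {S}.
Read 'b': {S} → {A}.
Read 'a': {A} → {B}.
Read 'b': {B} → {A}.
The final set {A} contains no accepting state.

No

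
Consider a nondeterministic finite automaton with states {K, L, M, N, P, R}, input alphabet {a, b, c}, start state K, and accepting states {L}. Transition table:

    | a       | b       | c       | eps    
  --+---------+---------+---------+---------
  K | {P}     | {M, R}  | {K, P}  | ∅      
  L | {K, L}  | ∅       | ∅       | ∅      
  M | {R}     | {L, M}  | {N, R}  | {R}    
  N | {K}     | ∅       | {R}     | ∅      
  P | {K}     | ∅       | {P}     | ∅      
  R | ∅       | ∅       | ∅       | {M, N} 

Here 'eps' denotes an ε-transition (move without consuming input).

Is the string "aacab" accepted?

Start in {K}.
Read 'a': {K} → {P}.
Read 'a': {P} → {K}.
Read 'c': {K} → {K, P}.
Read 'a': {K, P} → {K, P}.
Read 'b': {K, P} → {M, N, R}.
The final set {M, N, R} contains no accepting state.

No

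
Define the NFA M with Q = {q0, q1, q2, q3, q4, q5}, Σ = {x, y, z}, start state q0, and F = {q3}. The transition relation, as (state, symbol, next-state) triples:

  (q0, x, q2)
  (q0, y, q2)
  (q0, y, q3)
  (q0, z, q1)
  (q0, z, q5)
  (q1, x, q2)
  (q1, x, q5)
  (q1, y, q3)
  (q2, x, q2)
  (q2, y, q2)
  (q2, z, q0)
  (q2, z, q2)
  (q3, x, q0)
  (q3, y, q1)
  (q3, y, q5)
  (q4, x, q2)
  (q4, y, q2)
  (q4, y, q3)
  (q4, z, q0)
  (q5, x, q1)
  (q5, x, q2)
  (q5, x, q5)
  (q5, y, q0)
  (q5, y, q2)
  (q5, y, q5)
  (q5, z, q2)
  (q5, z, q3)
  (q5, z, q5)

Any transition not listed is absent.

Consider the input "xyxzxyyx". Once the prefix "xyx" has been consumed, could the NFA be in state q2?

Yes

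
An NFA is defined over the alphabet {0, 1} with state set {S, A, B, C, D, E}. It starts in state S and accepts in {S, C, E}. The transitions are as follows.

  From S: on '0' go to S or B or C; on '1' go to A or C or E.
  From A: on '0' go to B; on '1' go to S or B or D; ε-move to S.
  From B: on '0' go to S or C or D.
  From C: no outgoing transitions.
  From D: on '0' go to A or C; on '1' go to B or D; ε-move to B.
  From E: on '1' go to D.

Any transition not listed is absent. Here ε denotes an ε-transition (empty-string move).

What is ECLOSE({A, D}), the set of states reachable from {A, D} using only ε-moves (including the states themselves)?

{S, A, B, D}

Begin with {A, D}.
ε-move A → S; add S.
ε-move D → B; add B.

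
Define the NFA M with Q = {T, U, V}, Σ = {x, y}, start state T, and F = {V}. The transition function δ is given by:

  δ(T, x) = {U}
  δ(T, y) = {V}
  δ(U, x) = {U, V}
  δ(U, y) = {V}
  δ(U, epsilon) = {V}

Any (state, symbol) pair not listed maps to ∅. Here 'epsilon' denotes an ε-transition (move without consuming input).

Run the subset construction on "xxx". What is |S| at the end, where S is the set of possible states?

2

Start in {T}.
Read 'x': T→{U}; union {U}; ε-closure = {U, V}.
Read 'x': U→{U, V}, V→∅; now {U, V}.
Read 'x': U→{U, V}, V→∅; now {U, V}.
That set has 2 states.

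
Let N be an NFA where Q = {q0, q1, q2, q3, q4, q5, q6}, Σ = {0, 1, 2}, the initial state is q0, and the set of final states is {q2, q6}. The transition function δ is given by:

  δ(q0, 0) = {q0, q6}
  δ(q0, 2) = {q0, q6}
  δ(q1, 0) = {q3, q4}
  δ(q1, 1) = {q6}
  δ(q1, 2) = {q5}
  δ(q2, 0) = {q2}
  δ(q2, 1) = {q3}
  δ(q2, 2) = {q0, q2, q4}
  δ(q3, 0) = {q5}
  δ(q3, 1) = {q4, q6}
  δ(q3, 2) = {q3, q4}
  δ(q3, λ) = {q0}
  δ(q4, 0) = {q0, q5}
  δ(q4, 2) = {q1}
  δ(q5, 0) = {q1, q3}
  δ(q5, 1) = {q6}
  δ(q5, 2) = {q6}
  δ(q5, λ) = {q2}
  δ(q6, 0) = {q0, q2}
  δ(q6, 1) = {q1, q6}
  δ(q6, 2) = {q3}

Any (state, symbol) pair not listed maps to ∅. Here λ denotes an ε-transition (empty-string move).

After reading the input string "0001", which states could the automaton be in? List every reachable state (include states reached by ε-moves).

Start in {q0}.
Read '0': {q0} → {q0, q6}.
Read '0': {q0, q6} → {q0, q2, q6}.
Read '0': {q0, q2, q6} → {q0, q2, q6}.
Read '1': {q0, q2, q6} → {q0, q1, q3, q6}.

{q0, q1, q3, q6}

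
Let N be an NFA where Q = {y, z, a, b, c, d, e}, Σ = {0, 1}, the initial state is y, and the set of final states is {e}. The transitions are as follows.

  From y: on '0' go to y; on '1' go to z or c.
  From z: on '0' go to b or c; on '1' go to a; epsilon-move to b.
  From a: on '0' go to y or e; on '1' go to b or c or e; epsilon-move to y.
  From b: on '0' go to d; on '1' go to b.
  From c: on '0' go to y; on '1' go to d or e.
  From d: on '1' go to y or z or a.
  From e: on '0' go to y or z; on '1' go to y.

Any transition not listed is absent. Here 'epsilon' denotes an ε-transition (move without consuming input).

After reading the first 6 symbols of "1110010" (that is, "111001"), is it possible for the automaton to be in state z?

Yes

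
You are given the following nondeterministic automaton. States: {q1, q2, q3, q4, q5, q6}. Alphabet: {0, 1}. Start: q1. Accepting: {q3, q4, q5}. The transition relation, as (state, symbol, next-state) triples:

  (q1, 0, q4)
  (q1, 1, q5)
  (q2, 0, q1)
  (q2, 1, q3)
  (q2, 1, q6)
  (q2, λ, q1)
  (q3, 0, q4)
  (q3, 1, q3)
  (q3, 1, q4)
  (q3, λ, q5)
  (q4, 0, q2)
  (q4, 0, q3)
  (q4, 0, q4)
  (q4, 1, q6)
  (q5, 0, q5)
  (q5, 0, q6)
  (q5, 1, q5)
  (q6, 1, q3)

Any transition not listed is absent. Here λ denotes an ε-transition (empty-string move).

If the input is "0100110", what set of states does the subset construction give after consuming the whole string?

∅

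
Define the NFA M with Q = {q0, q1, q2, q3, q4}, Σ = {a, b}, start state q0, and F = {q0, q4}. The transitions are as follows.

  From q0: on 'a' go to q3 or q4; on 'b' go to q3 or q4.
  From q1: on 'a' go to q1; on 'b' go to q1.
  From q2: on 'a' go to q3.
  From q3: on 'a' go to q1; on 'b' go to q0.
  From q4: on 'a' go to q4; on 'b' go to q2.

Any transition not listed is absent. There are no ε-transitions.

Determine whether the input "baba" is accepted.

No

Start in {q0}.
Read 'b': {q0} → {q3, q4}.
Read 'a': {q3, q4} → {q1, q4}.
Read 'b': {q1, q4} → {q1, q2}.
Read 'a': {q1, q2} → {q1, q3}.
The final set {q1, q3} contains no accepting state.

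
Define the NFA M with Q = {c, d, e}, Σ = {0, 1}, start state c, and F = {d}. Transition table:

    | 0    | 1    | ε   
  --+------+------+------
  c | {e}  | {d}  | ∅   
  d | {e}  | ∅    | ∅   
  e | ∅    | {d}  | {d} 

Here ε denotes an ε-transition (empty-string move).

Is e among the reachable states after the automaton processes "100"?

Start in {c}.
Read '1': {c} → {d}.
Read '0': {d} → {d, e}.
Read '0': {d, e} → {d, e}.
State e is in {d, e}.

Yes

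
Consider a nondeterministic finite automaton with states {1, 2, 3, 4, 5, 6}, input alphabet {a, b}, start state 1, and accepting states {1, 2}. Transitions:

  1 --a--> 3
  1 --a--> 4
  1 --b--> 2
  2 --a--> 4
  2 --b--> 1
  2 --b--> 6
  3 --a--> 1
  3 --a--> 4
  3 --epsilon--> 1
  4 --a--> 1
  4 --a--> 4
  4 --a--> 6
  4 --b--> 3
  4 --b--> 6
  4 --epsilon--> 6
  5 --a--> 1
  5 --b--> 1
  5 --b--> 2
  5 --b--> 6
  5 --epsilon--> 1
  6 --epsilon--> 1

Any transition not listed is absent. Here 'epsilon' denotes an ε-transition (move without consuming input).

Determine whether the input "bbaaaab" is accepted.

Start in {1}.
Read 'b': 1→{2}; now {2}.
Read 'b': 2→{1, 6}; now {1, 6}.
Read 'a': 1→{3, 4}, 6→∅; union {3, 4}; ε-closure = {1, 3, 4, 6}.
Read 'a': 1→{3, 4}, 3→{1, 4}, 4→{1, 4, 6}, 6→∅; now {1, 3, 4, 6}.
Read 'a': 1→{3, 4}, 3→{1, 4}, 4→{1, 4, 6}, 6→∅; now {1, 3, 4, 6}.
Read 'a': 1→{3, 4}, 3→{1, 4}, 4→{1, 4, 6}, 6→∅; now {1, 3, 4, 6}.
Read 'b': 1→{2}, 3→∅, 4→{3, 6}, 6→∅; union {2, 3, 6}; ε-closure = {1, 2, 3, 6}.
The final set {1, 2, 3, 6} contains the accepting states 1, 2.

Yes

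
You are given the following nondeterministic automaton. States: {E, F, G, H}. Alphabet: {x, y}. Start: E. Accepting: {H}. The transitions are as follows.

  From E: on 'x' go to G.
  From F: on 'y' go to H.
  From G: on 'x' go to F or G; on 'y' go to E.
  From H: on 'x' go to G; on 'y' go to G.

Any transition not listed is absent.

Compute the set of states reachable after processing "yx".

∅

Start in {E}.
Read 'y': {E} → ∅.
The set is empty and remains empty for the remaining 1 symbol.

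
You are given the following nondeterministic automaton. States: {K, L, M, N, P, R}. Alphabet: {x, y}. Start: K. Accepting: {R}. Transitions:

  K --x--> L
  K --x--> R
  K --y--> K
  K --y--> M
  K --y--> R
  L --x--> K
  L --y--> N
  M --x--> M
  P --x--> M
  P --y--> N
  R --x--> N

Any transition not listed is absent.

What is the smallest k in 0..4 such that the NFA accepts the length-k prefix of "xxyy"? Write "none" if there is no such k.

1

Start in {K}.
Read 'x': {K} → {L, R}.
None of the earlier sets intersect F, but {L, R} does.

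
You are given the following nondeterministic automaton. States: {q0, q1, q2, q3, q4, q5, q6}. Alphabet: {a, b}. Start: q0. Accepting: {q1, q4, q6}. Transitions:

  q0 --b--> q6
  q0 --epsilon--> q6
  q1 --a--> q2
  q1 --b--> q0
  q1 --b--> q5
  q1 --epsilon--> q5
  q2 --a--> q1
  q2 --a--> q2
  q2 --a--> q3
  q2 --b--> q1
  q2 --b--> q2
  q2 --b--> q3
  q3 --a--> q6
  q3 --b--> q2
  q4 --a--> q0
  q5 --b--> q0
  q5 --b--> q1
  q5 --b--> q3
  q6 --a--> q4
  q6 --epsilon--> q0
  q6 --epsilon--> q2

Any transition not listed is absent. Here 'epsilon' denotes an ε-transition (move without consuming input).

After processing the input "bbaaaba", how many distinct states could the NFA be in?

7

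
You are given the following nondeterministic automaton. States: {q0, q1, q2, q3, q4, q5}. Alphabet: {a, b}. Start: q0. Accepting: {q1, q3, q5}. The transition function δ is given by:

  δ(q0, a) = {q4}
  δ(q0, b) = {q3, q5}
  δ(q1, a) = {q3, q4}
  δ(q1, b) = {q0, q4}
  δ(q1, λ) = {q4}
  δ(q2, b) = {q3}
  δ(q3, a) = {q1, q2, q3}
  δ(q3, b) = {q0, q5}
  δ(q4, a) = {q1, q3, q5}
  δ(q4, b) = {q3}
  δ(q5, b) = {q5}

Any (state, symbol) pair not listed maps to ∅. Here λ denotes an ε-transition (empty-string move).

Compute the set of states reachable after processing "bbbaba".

Start in {q0}.
Read 'b': {q0} → {q3, q5}.
Read 'b': {q3, q5} → {q0, q5}.
Read 'b': {q0, q5} → {q3, q5}.
Read 'a': {q3, q5} → {q1, q2, q3, q4}.
Read 'b': {q1, q2, q3, q4} → {q0, q3, q4, q5}.
Read 'a': {q0, q3, q4, q5} → {q1, q2, q3, q4, q5}.

{q1, q2, q3, q4, q5}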